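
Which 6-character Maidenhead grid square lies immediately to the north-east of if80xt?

IF90au

Longitude subsquare x = 23; +1 → 24, wraps to 0 = a, carry into square.
Longitude square 8; +1 → 9.
Latitude subsquare t = 19; +1 → 20 = u.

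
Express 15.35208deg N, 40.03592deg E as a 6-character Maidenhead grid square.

LK05ai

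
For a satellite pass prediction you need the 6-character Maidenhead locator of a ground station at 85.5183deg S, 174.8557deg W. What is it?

Offset from 180°W / 90°S: lon 5.1443°, lat 4.4817°.
Field: 5.1443/20 → 0 → A, 4.4817/10 → 0 → A; chars AA.
Square: 5.1443/2 → 2, 4.4817/1 → 4; chars 24.
Subsquare: 1.1443/0.0833333 → 13 → n, 0.4817/0.0416667 → 11 → l; chars nl.

AA24nl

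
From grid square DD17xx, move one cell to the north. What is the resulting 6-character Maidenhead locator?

Latitude subsquare x = 23; +1 → 24, wraps to 0 = a, carry into square.
Latitude square 7; +1 → 8.
The longitude characters are unchanged.

DD18xa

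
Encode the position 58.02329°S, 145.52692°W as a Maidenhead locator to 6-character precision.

BD71fx

Add 180° to longitude and 90° to latitude: 34.4731, 31.9767.
Field: lon ⌊34.4731/20⌋ = 1 → B; lat ⌊31.9767/10⌋ = 3 → D.
Square: lon ⌊14.4731/2⌋ = 7; lat ⌊1.9767/1⌋ = 1.
Subsquare: lon ⌊0.4731/0.0833333⌋ = 5 → f; lat ⌊0.9767/0.0416667⌋ = 23 → x.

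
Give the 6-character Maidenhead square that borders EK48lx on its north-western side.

EK49ka

Longitude subsquare l = 11; −1 → 10 = k.
Latitude subsquare x = 23; +1 → 24, wraps to 0 = a, carry into square.
Latitude square 8; +1 → 9.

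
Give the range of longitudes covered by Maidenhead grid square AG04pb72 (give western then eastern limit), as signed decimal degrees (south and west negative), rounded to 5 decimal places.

-178.69167, -178.68333

Field A=0, G=6: +0·20° lon, +6·10° lat → SW at lon -180°, lat -30°.
Square 0, 4: +0·2° lon, +4·1° lat → SW at lon -180°, lat -26°.
Subsquare p=15, b=1: +15·0.0833333° lon, +1·0.0416667° lat → SW at lon -178.75°, lat -25.9583°.
Extended square 7, 2: +7·0.00833333° lon, +2·0.00416667° lat → SW at lon -178.692°, lat -25.95°.
Cell spans 0.00833333° lon × 0.00416667° lat.
west -178.69167, east -178.68333.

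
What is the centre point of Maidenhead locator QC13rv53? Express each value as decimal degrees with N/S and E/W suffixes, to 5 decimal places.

Field Q=16, C=2: +16·20° lon, +2·10° lat → SW at lon 140°, lat -70°.
Square 1, 3: +1·2° lon, +3·1° lat → SW at lon 142°, lat -67°.
Subsquare r=17, v=21: +17·0.0833333° lon, +21·0.0416667° lat → SW at lon 143.417°, lat -66.125°.
Extended square 5, 3: +5·0.00833333° lon, +3·0.00416667° lat → SW at lon 143.458°, lat -66.1125°.
Cell spans 0.00833333° lon × 0.00416667° lat. Centre is SW corner plus half of each.
latitude 66.11042° S, longitude 143.46250° E.

66.11042° S, 143.46250° E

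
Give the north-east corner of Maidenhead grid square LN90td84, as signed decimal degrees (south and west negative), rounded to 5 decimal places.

Field L=11, N=13: +11·20° lon, +13·10° lat → SW at lon 40°, lat 40°.
Square 9, 0: +9·2° lon, +0·1° lat → SW at lon 58°, lat 40°.
Subsquare t=19, d=3: +19·0.0833333° lon, +3·0.0416667° lat → SW at lon 59.5833°, lat 40.125°.
Extended square 8, 4: +8·0.00833333° lon, +4·0.00416667° lat → SW at lon 59.65°, lat 40.1417°.
Cell spans 0.00833333° lon × 0.00416667° lat. NE corner is SW corner plus one full cell.
latitude 40.14583, longitude 59.65833.

40.14583, 59.65833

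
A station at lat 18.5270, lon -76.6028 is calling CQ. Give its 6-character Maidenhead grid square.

FK18qm

Add 180° to longitude and 90° to latitude: 103.3972, 108.5270.
Field: 103.3972/20 → 5 → F, 108.5270/10 → 10 → K; chars FK.
Square: 3.3972/2 → 1, 8.5270/1 → 8; chars 18.
Subsquare: 1.3972/0.0833333 → 16 → q, 0.5270/0.0416667 → 12 → m; chars qm.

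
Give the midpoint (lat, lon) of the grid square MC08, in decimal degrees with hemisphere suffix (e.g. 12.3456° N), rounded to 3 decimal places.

61.500° S, 61.000° E

Field M=12, C=2: +12·20° lon, +2·10° lat → SW at lon 60°, lat -70°.
Square 0, 8: +0·2° lon, +8·1° lat → SW at lon 60°, lat -62°.
Cell spans 2° lon × 1° lat. Centre is SW corner plus half of each.
latitude 61.500° S, longitude 61.000° E.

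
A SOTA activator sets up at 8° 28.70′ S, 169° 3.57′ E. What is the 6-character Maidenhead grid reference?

RI41mm

Shift to the Maidenhead origin (180°W, 90°S): lon 349.0595, lat 81.5217.
Field (20°×10°, letters A–R): lon ⌊349.0595/20⌋ = 17 → R; lat ⌊81.5217/10⌋ = 8 → I.
Square (2°×1°, digits 0–9): lon ⌊9.0595/2⌋ = 4; lat ⌊1.5217/1⌋ = 1.
Subsquare (5′×2.5′, letters a–x): lon ⌊1.0595/0.0833333⌋ = 12 → m; lat ⌊0.5217/0.0416667⌋ = 12 → m.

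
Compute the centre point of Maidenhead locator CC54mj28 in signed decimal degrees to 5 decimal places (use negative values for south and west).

Field C=2, C=2: +2·20° lon, +2·10° lat → SW at lon -140°, lat -70°.
Square 5, 4: +5·2° lon, +4·1° lat → SW at lon -130°, lat -66°.
Subsquare m=12, j=9: +12·0.0833333° lon, +9·0.0416667° lat → SW at lon -129°, lat -65.625°.
Extended square 2, 8: +2·0.00833333° lon, +8·0.00416667° lat → SW at lon -128.983°, lat -65.5917°.
Cell spans 0.00833333° lon × 0.00416667° lat. Centre is SW corner plus half of each.
latitude -65.58958, longitude -128.97917.

-65.58958, -128.97917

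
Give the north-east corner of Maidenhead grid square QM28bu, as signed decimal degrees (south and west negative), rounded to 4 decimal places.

Field Q=16, M=12: +16·20° lon, +12·10° lat → SW at lon 140°, lat 30°.
Square 2, 8: +2·2° lon, +8·1° lat → SW at lon 144°, lat 38°.
Subsquare b=1, u=20: +1·0.0833333° lon, +20·0.0416667° lat → SW at lon 144.083°, lat 38.8333°.
Cell spans 0.0833333° lon × 0.0416667° lat. NE corner is SW corner plus one full cell.
latitude 38.8750, longitude 144.1667.

38.8750, 144.1667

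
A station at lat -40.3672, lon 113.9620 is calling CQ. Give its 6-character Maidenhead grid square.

Shift to the Maidenhead origin (180°W, 90°S): lon 293.9620, lat 49.6328.
Field (20°×10°, letters A–R): lon ⌊293.9620/20⌋ = 14 → O; lat ⌊49.6328/10⌋ = 4 → E.
Square (2°×1°, digits 0–9): lon ⌊13.9620/2⌋ = 6; lat ⌊9.6328/1⌋ = 9.
Subsquare (5′×2.5′, letters a–x): lon ⌊1.9620/0.0833333⌋ = 23 → x; lat ⌊0.6328/0.0416667⌋ = 15 → p.

OE69xp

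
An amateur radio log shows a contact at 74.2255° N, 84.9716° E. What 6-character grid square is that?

NQ24lf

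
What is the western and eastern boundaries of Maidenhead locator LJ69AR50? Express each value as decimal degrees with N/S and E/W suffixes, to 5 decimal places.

52.04167° E, 52.05000° E

Field L=11, J=9: +11·20° lon, +9·10° lat → SW at lon 40°, lat 0°.
Square 6, 9: +6·2° lon, +9·1° lat → SW at lon 52°, lat 9°.
Subsquare a=0, r=17: +0·0.0833333° lon, +17·0.0416667° lat → SW at lon 52°, lat 9.70833°.
Extended square 5, 0: +5·0.00833333° lon, +0·0.00416667° lat → SW at lon 52.0417°, lat 9.70833°.
Cell spans 0.00833333° lon × 0.00416667° lat.
west 52.04167° E, east 52.05000° E.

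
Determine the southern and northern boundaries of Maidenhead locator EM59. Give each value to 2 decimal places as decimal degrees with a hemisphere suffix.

39.00° N, 40.00° N

Field E=4, M=12: +4·20° lon, +12·10° lat → SW at lon -100°, lat 30°.
Square 5, 9: +5·2° lon, +9·1° lat → SW at lon -90°, lat 39°.
Cell spans 2° lon × 1° lat.
south 39.00° N, north 40.00° N.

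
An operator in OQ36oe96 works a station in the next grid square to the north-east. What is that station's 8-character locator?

Longitude extended square 9; +1 → 10, wraps to 0, carry into subsquare.
Longitude subsquare o = 14; +1 → 15 = p.
Latitude extended square 6; +1 → 7.

OQ36pe07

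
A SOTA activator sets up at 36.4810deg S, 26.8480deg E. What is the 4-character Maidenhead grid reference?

KF33

Add 180° to longitude and 90° to latitude: 206.85, 53.52.
Field: lon ⌊206.85/20⌋ = 10 → K; lat ⌊53.52/10⌋ = 5 → F.
Square: lon ⌊6.85/2⌋ = 3; lat ⌊3.52/1⌋ = 3.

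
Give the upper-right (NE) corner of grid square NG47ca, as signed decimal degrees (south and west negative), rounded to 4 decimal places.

Field N=13, G=6: +13·20° lon, +6·10° lat → SW at lon 80°, lat -30°.
Square 4, 7: +4·2° lon, +7·1° lat → SW at lon 88°, lat -23°.
Subsquare c=2, a=0: +2·0.0833333° lon, +0·0.0416667° lat → SW at lon 88.1667°, lat -23°.
Cell spans 0.0833333° lon × 0.0416667° lat. NE corner is SW corner plus one full cell.
latitude -22.9583, longitude 88.2500.

-22.9583, 88.2500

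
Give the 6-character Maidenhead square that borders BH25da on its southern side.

BH24dx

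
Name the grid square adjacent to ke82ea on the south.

KE81ex

Latitude subsquare a = 0; −1 → -1, wraps to 23 = x, carry into square.
Latitude square 2; −1 → 1.
The longitude characters are unchanged.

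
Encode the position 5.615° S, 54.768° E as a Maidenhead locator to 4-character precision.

Offset from 180°W / 90°S: lon 234.77°, lat 84.39°.
Field: 234.77/20 → 11 → L, 84.39/10 → 8 → I; chars LI.
Square: 14.77/2 → 7, 4.39/1 → 4; chars 74.

LI74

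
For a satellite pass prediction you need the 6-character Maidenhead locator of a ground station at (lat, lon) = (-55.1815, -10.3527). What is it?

ID44tt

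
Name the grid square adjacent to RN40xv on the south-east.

RN50au

Longitude subsquare x = 23; +1 → 24, wraps to 0 = a, carry into square.
Longitude square 4; +1 → 5.
Latitude subsquare v = 21; −1 → 20 = u.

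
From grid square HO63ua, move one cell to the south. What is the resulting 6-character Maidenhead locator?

HO62ux

Latitude subsquare a = 0; −1 → -1, wraps to 23 = x, carry into square.
Latitude square 3; −1 → 2.
The longitude characters are unchanged.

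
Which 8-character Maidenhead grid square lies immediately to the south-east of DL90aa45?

Longitude extended square 4; +1 → 5.
Latitude extended square 5; −1 → 4.

DL90aa54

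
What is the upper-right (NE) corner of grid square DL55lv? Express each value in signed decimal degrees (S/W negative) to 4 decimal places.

25.9167, -109.0000

Field D=3, L=11: +3·20° lon, +11·10° lat → SW at lon -120°, lat 20°.
Square 5, 5: +5·2° lon, +5·1° lat → SW at lon -110°, lat 25°.
Subsquare l=11, v=21: +11·0.0833333° lon, +21·0.0416667° lat → SW at lon -109.083°, lat 25.875°.
Cell spans 0.0833333° lon × 0.0416667° lat. NE corner is SW corner plus one full cell.
latitude 25.9167, longitude -109.0000.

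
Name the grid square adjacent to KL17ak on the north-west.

KL07xl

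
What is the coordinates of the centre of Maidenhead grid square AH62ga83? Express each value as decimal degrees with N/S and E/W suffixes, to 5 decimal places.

Field A=0, H=7: +0·20° lon, +7·10° lat → SW at lon -180°, lat -20°.
Square 6, 2: +6·2° lon, +2·1° lat → SW at lon -168°, lat -18°.
Subsquare g=6, a=0: +6·0.0833333° lon, +0·0.0416667° lat → SW at lon -167.5°, lat -18°.
Extended square 8, 3: +8·0.00833333° lon, +3·0.00416667° lat → SW at lon -167.433°, lat -17.9875°.
Cell spans 0.00833333° lon × 0.00416667° lat. Centre is SW corner plus half of each.
latitude 17.98542° S, longitude 167.42917° W.

17.98542° S, 167.42917° W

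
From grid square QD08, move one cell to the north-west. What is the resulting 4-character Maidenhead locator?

Longitude square 0; −1 → -1, wraps to 9, carry into field.
Longitude field Q = 16; −1 → 15 = P.
Latitude square 8; +1 → 9.

PD99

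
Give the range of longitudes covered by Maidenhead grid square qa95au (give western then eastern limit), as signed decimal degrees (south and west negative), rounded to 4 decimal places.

Field Q=16, A=0: +16·20° lon, +0·10° lat → SW at lon 140°, lat -90°.
Square 9, 5: +9·2° lon, +5·1° lat → SW at lon 158°, lat -85°.
Subsquare a=0, u=20: +0·0.0833333° lon, +20·0.0416667° lat → SW at lon 158°, lat -84.1667°.
Cell spans 0.0833333° lon × 0.0416667° lat.
west 158.0000, east 158.0833.

158.0000, 158.0833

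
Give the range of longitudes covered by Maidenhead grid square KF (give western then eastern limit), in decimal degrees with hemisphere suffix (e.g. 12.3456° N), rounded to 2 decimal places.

20.00° E, 40.00° E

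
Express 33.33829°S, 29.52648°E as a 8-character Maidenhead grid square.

KF46sp38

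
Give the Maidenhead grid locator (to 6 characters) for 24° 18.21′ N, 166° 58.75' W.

AL64mh

Offset from 180°W / 90°S: lon 13.0208°, lat 114.3035°.
Field: 13.0208/20 → 0 → A, 114.3035/10 → 11 → L; chars AL.
Square: 13.0208/2 → 6, 4.3035/1 → 4; chars 64.
Subsquare: 1.0208/0.0833333 → 12 → m, 0.3035/0.0416667 → 7 → h; chars mh.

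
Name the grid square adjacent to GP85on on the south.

Latitude subsquare n = 13; −1 → 12 = m.
The longitude characters are unchanged.

GP85om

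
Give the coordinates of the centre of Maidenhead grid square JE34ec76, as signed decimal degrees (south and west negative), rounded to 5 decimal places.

-45.88958, 6.39583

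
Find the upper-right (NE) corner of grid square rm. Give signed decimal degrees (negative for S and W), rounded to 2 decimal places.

Field R=17, M=12: +17·20° lon, +12·10° lat → SW at lon 160°, lat 30°.
Cell spans 20° lon × 10° lat. NE corner is SW corner plus one full cell.
latitude 40.00, longitude 180.00.

40.00, 180.00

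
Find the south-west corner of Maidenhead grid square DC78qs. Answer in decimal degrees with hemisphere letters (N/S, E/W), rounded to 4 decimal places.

61.2500° S, 104.6667° W

Field D=3, C=2: +3·20° lon, +2·10° lat → SW at lon -120°, lat -70°.
Square 7, 8: +7·2° lon, +8·1° lat → SW at lon -106°, lat -62°.
Subsquare q=16, s=18: +16·0.0833333° lon, +18·0.0416667° lat → SW at lon -104.667°, lat -61.25°.
latitude 61.2500° S, longitude 104.6667° W.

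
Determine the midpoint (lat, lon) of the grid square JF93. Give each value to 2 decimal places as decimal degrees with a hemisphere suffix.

36.50° S, 19.00° E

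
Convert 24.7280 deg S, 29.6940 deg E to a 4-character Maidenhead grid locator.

KG45

Offset from 180°W / 90°S: lon 209.69°, lat 65.27°.
Field (20°×10°, letters A–R): 209.69/20 → 10 → K, 65.27/10 → 6 → G; chars KG.
Square (2°×1°, digits 0–9): 9.69/2 → 4, 5.27/1 → 5; chars 45.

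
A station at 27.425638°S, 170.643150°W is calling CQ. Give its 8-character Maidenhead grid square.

AG42qn27

Shift to the Maidenhead origin (180°W, 90°S): lon 9.35685, lat 62.57436.
Field (20°×10°, letters A–R): 9.35685/20 → 0 → A, 62.57436/10 → 6 → G; chars AG.
Square (2°×1°, digits 0–9): 9.35685/2 → 4, 2.57436/1 → 2; chars 42.
Subsquare (5′×2.5′, letters a–x): 1.35685/0.0833333 → 16 → q, 0.57436/0.0416667 → 13 → n; chars qn.
Extended square (30″×15″, digits 0–9): 0.02352/0.00833333 → 2, 0.03270/0.00416667 → 7; chars 27.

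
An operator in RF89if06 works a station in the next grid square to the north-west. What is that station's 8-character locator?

Longitude extended square 0; −1 → -1, wraps to 9, carry into subsquare.
Longitude subsquare i = 8; −1 → 7 = h.
Latitude extended square 6; +1 → 7.

RF89hf97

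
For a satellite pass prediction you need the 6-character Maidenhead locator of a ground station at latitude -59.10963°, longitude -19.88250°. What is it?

ID00bv

Shift to the Maidenhead origin (180°W, 90°S): lon 160.1175, lat 30.8904.
Field (20°×10°, letters A–R): lon ⌊160.1175/20⌋ = 8 → I; lat ⌊30.8904/10⌋ = 3 → D.
Square (2°×1°, digits 0–9): lon ⌊0.1175/2⌋ = 0; lat ⌊0.8904/1⌋ = 0.
Subsquare (5′×2.5′, letters a–x): lon ⌊0.1175/0.0833333⌋ = 1 → b; lat ⌊0.8904/0.0416667⌋ = 21 → v.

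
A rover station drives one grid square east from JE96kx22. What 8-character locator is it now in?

Longitude extended square 2; +1 → 3.
The latitude characters are unchanged.

JE96kx32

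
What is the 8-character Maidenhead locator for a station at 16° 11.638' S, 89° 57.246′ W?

EH53at53

Offset from 180°W / 90°S: lon 90.04590°, lat 73.80603°.
Field: lon ⌊90.04590/20⌋ = 4 → E; lat ⌊73.80603/10⌋ = 7 → H.
Square: lon ⌊10.04590/2⌋ = 5; lat ⌊3.80603/1⌋ = 3.
Subsquare: lon ⌊0.04590/0.0833333⌋ = 0 → a; lat ⌊0.80603/0.0416667⌋ = 19 → t.
Extended square: lon ⌊0.04590/0.00833333⌋ = 5; lat ⌊0.01437/0.00416667⌋ = 3.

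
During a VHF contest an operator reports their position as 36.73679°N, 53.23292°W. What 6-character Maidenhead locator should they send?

GM36jr

Offset from 180°W / 90°S: lon 126.7671°, lat 126.7368°.
Field (20°×10°, letters A–R): lon ⌊126.7671/20⌋ = 6 → G; lat ⌊126.7368/10⌋ = 12 → M.
Square (2°×1°, digits 0–9): lon ⌊6.7671/2⌋ = 3; lat ⌊6.7368/1⌋ = 6.
Subsquare (5′×2.5′, letters a–x): lon ⌊0.7671/0.0833333⌋ = 9 → j; lat ⌊0.7368/0.0416667⌋ = 17 → r.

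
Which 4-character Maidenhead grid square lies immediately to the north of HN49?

Latitude square 9; +1 → 10, wraps to 0, carry into field.
Latitude field N = 13; +1 → 14 = O.
The longitude characters are unchanged.

HO40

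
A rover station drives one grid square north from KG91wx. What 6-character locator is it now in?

KG92wa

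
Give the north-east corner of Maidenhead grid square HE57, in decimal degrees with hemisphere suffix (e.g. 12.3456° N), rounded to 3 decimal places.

42.000° S, 28.000° W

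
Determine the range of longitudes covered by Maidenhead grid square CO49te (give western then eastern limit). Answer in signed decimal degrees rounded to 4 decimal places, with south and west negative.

-130.4167, -130.3333

Field C=2, O=14: +2·20° lon, +14·10° lat → SW at lon -140°, lat 50°.
Square 4, 9: +4·2° lon, +9·1° lat → SW at lon -132°, lat 59°.
Subsquare t=19, e=4: +19·0.0833333° lon, +4·0.0416667° lat → SW at lon -130.417°, lat 59.1667°.
Cell spans 0.0833333° lon × 0.0416667° lat.
west -130.4167, east -130.3333.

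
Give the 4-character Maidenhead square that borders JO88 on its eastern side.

JO98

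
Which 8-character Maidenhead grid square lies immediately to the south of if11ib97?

IF11ib96

Latitude extended square 7; −1 → 6.
The longitude characters are unchanged.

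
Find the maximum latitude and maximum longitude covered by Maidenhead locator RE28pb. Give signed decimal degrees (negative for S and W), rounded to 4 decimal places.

-41.9167, 165.3333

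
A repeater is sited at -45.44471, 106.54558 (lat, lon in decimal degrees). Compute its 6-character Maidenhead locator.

OE34gn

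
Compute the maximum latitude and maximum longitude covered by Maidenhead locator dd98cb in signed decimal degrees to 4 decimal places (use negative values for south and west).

Field D=3, D=3: +3·20° lon, +3·10° lat → SW at lon -120°, lat -60°.
Square 9, 8: +9·2° lon, +8·1° lat → SW at lon -102°, lat -52°.
Subsquare c=2, b=1: +2·0.0833333° lon, +1·0.0416667° lat → SW at lon -101.833°, lat -51.9583°.
Cell spans 0.0833333° lon × 0.0416667° lat. NE corner is SW corner plus one full cell.
latitude -51.9167, longitude -101.7500.

-51.9167, -101.7500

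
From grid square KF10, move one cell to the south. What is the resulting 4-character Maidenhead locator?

KE19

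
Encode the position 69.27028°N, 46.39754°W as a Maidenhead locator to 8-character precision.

GP69tg24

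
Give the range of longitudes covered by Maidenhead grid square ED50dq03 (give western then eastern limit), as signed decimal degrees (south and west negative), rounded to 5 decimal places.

Field E=4, D=3: +4·20° lon, +3·10° lat → SW at lon -100°, lat -60°.
Square 5, 0: +5·2° lon, +0·1° lat → SW at lon -90°, lat -60°.
Subsquare d=3, q=16: +3·0.0833333° lon, +16·0.0416667° lat → SW at lon -89.75°, lat -59.3333°.
Extended square 0, 3: +0·0.00833333° lon, +3·0.00416667° lat → SW at lon -89.75°, lat -59.3208°.
Cell spans 0.00833333° lon × 0.00416667° lat.
west -89.75000, east -89.74167.

-89.75000, -89.74167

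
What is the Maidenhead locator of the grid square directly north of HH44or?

HH44os

Latitude subsquare r = 17; +1 → 18 = s.
The longitude characters are unchanged.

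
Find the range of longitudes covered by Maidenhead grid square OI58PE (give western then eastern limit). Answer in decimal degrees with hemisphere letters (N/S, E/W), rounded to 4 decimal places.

111.2500° E, 111.3333° E

Field O=14, I=8: +14·20° lon, +8·10° lat → SW at lon 100°, lat -10°.
Square 5, 8: +5·2° lon, +8·1° lat → SW at lon 110°, lat -2°.
Subsquare p=15, e=4: +15·0.0833333° lon, +4·0.0416667° lat → SW at lon 111.25°, lat -1.83333°.
Cell spans 0.0833333° lon × 0.0416667° lat.
west 111.2500° E, east 111.3333° E.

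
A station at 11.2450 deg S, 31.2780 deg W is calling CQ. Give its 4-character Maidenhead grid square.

HH48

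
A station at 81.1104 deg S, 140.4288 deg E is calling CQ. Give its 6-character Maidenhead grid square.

QA08fv

Shift to the Maidenhead origin (180°W, 90°S): lon 320.4288, lat 8.8896.
Field: lon ⌊320.4288/20⌋ = 16 → Q; lat ⌊8.8896/10⌋ = 0 → A.
Square: lon ⌊0.4288/2⌋ = 0; lat ⌊8.8896/1⌋ = 8.
Subsquare: lon ⌊0.4288/0.0833333⌋ = 5 → f; lat ⌊0.8896/0.0416667⌋ = 21 → v.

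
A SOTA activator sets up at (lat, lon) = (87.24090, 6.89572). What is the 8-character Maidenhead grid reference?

JR37kf77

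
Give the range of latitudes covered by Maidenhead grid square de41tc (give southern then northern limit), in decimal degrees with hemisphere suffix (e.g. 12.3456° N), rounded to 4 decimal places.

Field D=3, E=4: +3·20° lon, +4·10° lat → SW at lon -120°, lat -50°.
Square 4, 1: +4·2° lon, +1·1° lat → SW at lon -112°, lat -49°.
Subsquare t=19, c=2: +19·0.0833333° lon, +2·0.0416667° lat → SW at lon -110.417°, lat -48.9167°.
Cell spans 0.0833333° lon × 0.0416667° lat.
south 48.9167° S, north 48.8750° S.

48.9167° S, 48.8750° S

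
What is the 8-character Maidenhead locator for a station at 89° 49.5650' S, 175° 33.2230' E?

RA70se61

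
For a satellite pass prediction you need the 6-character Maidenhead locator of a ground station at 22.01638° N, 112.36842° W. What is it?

Add 180° to longitude and 90° to latitude: 67.6316, 112.0164.
Field: lon ⌊67.6316/20⌋ = 3 → D; lat ⌊112.0164/10⌋ = 11 → L.
Square: lon ⌊7.6316/2⌋ = 3; lat ⌊2.0164/1⌋ = 2.
Subsquare: lon ⌊1.6316/0.0833333⌋ = 19 → t; lat ⌊0.0164/0.0416667⌋ = 0 → a.

DL32ta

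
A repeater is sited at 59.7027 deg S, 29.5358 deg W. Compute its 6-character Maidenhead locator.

HD50fh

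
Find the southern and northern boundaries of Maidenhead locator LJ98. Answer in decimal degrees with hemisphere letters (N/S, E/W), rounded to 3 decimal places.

Field L=11, J=9: +11·20° lon, +9·10° lat → SW at lon 40°, lat 0°.
Square 9, 8: +9·2° lon, +8·1° lat → SW at lon 58°, lat 8°.
Cell spans 2° lon × 1° lat.
south 8.000° N, north 9.000° N.

8.000° N, 9.000° N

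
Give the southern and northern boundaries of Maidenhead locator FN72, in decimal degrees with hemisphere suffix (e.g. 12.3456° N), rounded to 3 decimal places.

Field F=5, N=13: +5·20° lon, +13·10° lat → SW at lon -80°, lat 40°.
Square 7, 2: +7·2° lon, +2·1° lat → SW at lon -66°, lat 42°.
Cell spans 2° lon × 1° lat.
south 42.000° N, north 43.000° N.

42.000° N, 43.000° N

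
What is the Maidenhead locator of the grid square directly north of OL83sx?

Latitude subsquare x = 23; +1 → 24, wraps to 0 = a, carry into square.
Latitude square 3; +1 → 4.
The longitude characters are unchanged.

OL84sa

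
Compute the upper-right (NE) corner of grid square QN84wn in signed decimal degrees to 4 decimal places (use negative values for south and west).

44.5833, 157.9167

Field Q=16, N=13: +16·20° lon, +13·10° lat → SW at lon 140°, lat 40°.
Square 8, 4: +8·2° lon, +4·1° lat → SW at lon 156°, lat 44°.
Subsquare w=22, n=13: +22·0.0833333° lon, +13·0.0416667° lat → SW at lon 157.833°, lat 44.5417°.
Cell spans 0.0833333° lon × 0.0416667° lat. NE corner is SW corner plus one full cell.
latitude 44.5833, longitude 157.9167.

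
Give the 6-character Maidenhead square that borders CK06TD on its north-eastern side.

Longitude subsquare t = 19; +1 → 20 = u.
Latitude subsquare d = 3; +1 → 4 = e.

CK06ue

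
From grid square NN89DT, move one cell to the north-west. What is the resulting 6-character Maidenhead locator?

Longitude subsquare d = 3; −1 → 2 = c.
Latitude subsquare t = 19; +1 → 20 = u.

NN89cu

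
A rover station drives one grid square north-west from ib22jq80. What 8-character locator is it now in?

Longitude extended square 8; −1 → 7.
Latitude extended square 0; +1 → 1.

IB22jq71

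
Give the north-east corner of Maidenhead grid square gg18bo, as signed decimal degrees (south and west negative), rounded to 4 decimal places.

-21.3750, -57.8333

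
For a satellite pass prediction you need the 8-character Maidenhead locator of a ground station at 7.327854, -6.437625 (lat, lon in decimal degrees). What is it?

Add 180° to longitude and 90° to latitude: 173.56238, 97.32785.
Field (20°×10°, letters A–R): lon ⌊173.56238/20⌋ = 8 → I; lat ⌊97.32785/10⌋ = 9 → J.
Square (2°×1°, digits 0–9): lon ⌊13.56238/2⌋ = 6; lat ⌊7.32785/1⌋ = 7.
Subsquare (5′×2.5′, letters a–x): lon ⌊1.56238/0.0833333⌋ = 18 → s; lat ⌊0.32785/0.0416667⌋ = 7 → h.
Extended square (30″×15″, digits 0–9): lon ⌊0.06238/0.00833333⌋ = 7; lat ⌊0.03619/0.00416667⌋ = 8.

IJ67sh78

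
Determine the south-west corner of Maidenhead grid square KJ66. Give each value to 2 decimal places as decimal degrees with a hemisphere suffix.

Field K=10, J=9: +10·20° lon, +9·10° lat → SW at lon 20°, lat 0°.
Square 6, 6: +6·2° lon, +6·1° lat → SW at lon 32°, lat 6°.
latitude 6.00° N, longitude 32.00° E.

6.00° N, 32.00° E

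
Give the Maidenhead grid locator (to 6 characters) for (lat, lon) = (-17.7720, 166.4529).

RH32ff

Add 180° to longitude and 90° to latitude: 346.4529, 72.2280.
Field: 346.4529/20 → 17 → R, 72.2280/10 → 7 → H; chars RH.
Square: 6.4529/2 → 3, 2.2280/1 → 2; chars 32.
Subsquare: 0.4529/0.0833333 → 5 → f, 0.2280/0.0416667 → 5 → f; chars ff.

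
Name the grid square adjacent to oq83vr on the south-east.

OQ83wq

Longitude subsquare v = 21; +1 → 22 = w.
Latitude subsquare r = 17; −1 → 16 = q.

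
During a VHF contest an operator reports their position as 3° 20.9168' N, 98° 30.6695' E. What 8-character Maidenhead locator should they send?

NJ93gi13

Add 180° to longitude and 90° to latitude: 278.51116, 93.34861.
Field: 278.51116/20 → 13 → N, 93.34861/10 → 9 → J; chars NJ.
Square: 18.51116/2 → 9, 3.34861/1 → 3; chars 93.
Subsquare: 0.51116/0.0833333 → 6 → g, 0.34861/0.0416667 → 8 → i; chars gi.
Extended square: 0.01116/0.00833333 → 1, 0.01528/0.00416667 → 3; chars 13.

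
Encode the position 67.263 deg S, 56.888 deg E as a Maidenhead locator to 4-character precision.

Add 180° to longitude and 90° to latitude: 236.89, 22.74.
Field (20°×10°, letters A–R): lon ⌊236.89/20⌋ = 11 → L; lat ⌊22.74/10⌋ = 2 → C.
Square (2°×1°, digits 0–9): lon ⌊16.89/2⌋ = 8; lat ⌊2.74/1⌋ = 2.

LC82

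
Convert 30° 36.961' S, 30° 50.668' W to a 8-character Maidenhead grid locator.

HF49nj82

Add 180° to longitude and 90° to latitude: 149.15553, 59.38398.
Field: 149.15553/20 → 7 → H, 59.38398/10 → 5 → F; chars HF.
Square: 9.15553/2 → 4, 9.38398/1 → 9; chars 49.
Subsquare: 1.15553/0.0833333 → 13 → n, 0.38398/0.0416667 → 9 → j; chars nj.
Extended square: 0.07220/0.00833333 → 8, 0.00898/0.00416667 → 2; chars 82.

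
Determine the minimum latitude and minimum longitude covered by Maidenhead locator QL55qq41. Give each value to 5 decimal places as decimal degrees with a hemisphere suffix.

Field Q=16, L=11: +16·20° lon, +11·10° lat → SW at lon 140°, lat 20°.
Square 5, 5: +5·2° lon, +5·1° lat → SW at lon 150°, lat 25°.
Subsquare q=16, q=16: +16·0.0833333° lon, +16·0.0416667° lat → SW at lon 151.333°, lat 25.6667°.
Extended square 4, 1: +4·0.00833333° lon, +1·0.00416667° lat → SW at lon 151.367°, lat 25.6708°.
latitude 25.67083° N, longitude 151.36667° E.

25.67083° N, 151.36667° E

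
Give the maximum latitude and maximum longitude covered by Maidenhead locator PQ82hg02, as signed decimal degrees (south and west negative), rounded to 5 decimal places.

Field P=15, Q=16: +15·20° lon, +16·10° lat → SW at lon 120°, lat 70°.
Square 8, 2: +8·2° lon, +2·1° lat → SW at lon 136°, lat 72°.
Subsquare h=7, g=6: +7·0.0833333° lon, +6·0.0416667° lat → SW at lon 136.583°, lat 72.25°.
Extended square 0, 2: +0·0.00833333° lon, +2·0.00416667° lat → SW at lon 136.583°, lat 72.2583°.
Cell spans 0.00833333° lon × 0.00416667° lat. NE corner is SW corner plus one full cell.
latitude 72.26250, longitude 136.59167.

72.26250, 136.59167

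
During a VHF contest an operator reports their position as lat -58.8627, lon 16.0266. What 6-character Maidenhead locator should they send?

JD81ad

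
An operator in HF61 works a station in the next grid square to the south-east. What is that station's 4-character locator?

HF70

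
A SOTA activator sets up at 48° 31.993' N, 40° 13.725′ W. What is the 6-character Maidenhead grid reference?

GN98vm

Shift to the Maidenhead origin (180°W, 90°S): lon 139.7713, lat 138.5332.
Field (20°×10°, letters A–R): 139.7713/20 → 6 → G, 138.5332/10 → 13 → N; chars GN.
Square (2°×1°, digits 0–9): 19.7713/2 → 9, 8.5332/1 → 8; chars 98.
Subsquare (5′×2.5′, letters a–x): 1.7713/0.0833333 → 21 → v, 0.5332/0.0416667 → 12 → m; chars vm.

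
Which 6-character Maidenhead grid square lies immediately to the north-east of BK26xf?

Longitude subsquare x = 23; +1 → 24, wraps to 0 = a, carry into square.
Longitude square 2; +1 → 3.
Latitude subsquare f = 5; +1 → 6 = g.

BK36ag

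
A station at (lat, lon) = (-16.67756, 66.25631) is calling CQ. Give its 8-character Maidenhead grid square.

MH33dh07

Add 180° to longitude and 90° to latitude: 246.25631, 73.32244.
Field: lon ⌊246.25631/20⌋ = 12 → M; lat ⌊73.32244/10⌋ = 7 → H.
Square: lon ⌊6.25631/2⌋ = 3; lat ⌊3.32244/1⌋ = 3.
Subsquare: lon ⌊0.25631/0.0833333⌋ = 3 → d; lat ⌊0.32244/0.0416667⌋ = 7 → h.
Extended square: lon ⌊0.00631/0.00833333⌋ = 0; lat ⌊0.03077/0.00416667⌋ = 7.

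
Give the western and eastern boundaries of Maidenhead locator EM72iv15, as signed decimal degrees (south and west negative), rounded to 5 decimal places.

Field E=4, M=12: +4·20° lon, +12·10° lat → SW at lon -100°, lat 30°.
Square 7, 2: +7·2° lon, +2·1° lat → SW at lon -86°, lat 32°.
Subsquare i=8, v=21: +8·0.0833333° lon, +21·0.0416667° lat → SW at lon -85.3333°, lat 32.875°.
Extended square 1, 5: +1·0.00833333° lon, +5·0.00416667° lat → SW at lon -85.325°, lat 32.8958°.
Cell spans 0.00833333° lon × 0.00416667° lat.
west -85.32500, east -85.31667.

-85.32500, -85.31667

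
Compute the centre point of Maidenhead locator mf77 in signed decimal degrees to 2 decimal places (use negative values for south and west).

-32.50, 75.00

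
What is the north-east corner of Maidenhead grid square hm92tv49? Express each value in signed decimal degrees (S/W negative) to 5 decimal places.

Field H=7, M=12: +7·20° lon, +12·10° lat → SW at lon -40°, lat 30°.
Square 9, 2: +9·2° lon, +2·1° lat → SW at lon -22°, lat 32°.
Subsquare t=19, v=21: +19·0.0833333° lon, +21·0.0416667° lat → SW at lon -20.4167°, lat 32.875°.
Extended square 4, 9: +4·0.00833333° lon, +9·0.00416667° lat → SW at lon -20.3833°, lat 32.9125°.
Cell spans 0.00833333° lon × 0.00416667° lat. NE corner is SW corner plus one full cell.
latitude 32.91667, longitude -20.37500.

32.91667, -20.37500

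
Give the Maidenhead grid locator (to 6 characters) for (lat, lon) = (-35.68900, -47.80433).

Shift to the Maidenhead origin (180°W, 90°S): lon 132.1957, lat 54.3110.
Field (20°×10°, letters A–R): lon ⌊132.1957/20⌋ = 6 → G; lat ⌊54.3110/10⌋ = 5 → F.
Square (2°×1°, digits 0–9): lon ⌊12.1957/2⌋ = 6; lat ⌊4.3110/1⌋ = 4.
Subsquare (5′×2.5′, letters a–x): lon ⌊0.1957/0.0833333⌋ = 2 → c; lat ⌊0.3110/0.0416667⌋ = 7 → h.

GF64ch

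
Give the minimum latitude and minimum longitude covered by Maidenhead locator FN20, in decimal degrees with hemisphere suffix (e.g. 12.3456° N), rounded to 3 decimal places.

Field F=5, N=13: +5·20° lon, +13·10° lat → SW at lon -80°, lat 40°.
Square 2, 0: +2·2° lon, +0·1° lat → SW at lon -76°, lat 40°.
latitude 40.000° N, longitude 76.000° W.

40.000° N, 76.000° W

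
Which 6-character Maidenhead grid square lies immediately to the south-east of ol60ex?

OL60fw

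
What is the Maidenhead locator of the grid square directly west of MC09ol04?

MC09nl94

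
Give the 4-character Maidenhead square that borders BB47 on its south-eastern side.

BB56

Longitude square 4; +1 → 5.
Latitude square 7; −1 → 6.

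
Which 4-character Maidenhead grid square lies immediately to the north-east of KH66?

KH77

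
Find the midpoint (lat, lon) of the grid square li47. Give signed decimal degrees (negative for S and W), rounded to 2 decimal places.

-2.50, 49.00

Field L=11, I=8: +11·20° lon, +8·10° lat → SW at lon 40°, lat -10°.
Square 4, 7: +4·2° lon, +7·1° lat → SW at lon 48°, lat -3°.
Cell spans 2° lon × 1° lat. Centre is SW corner plus half of each.
latitude -2.50, longitude 49.00.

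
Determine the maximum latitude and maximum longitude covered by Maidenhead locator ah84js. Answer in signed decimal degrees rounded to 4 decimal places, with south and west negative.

-15.2083, -163.1667

Field A=0, H=7: +0·20° lon, +7·10° lat → SW at lon -180°, lat -20°.
Square 8, 4: +8·2° lon, +4·1° lat → SW at lon -164°, lat -16°.
Subsquare j=9, s=18: +9·0.0833333° lon, +18·0.0416667° lat → SW at lon -163.25°, lat -15.25°.
Cell spans 0.0833333° lon × 0.0416667° lat. NE corner is SW corner plus one full cell.
latitude -15.2083, longitude -163.1667.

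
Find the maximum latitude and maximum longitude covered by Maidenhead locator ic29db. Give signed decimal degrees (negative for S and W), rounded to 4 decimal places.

-60.9167, -15.6667

Field I=8, C=2: +8·20° lon, +2·10° lat → SW at lon -20°, lat -70°.
Square 2, 9: +2·2° lon, +9·1° lat → SW at lon -16°, lat -61°.
Subsquare d=3, b=1: +3·0.0833333° lon, +1·0.0416667° lat → SW at lon -15.75°, lat -60.9583°.
Cell spans 0.0833333° lon × 0.0416667° lat. NE corner is SW corner plus one full cell.
latitude -60.9167, longitude -15.6667.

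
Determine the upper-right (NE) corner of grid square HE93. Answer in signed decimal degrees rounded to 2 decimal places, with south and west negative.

Field H=7, E=4: +7·20° lon, +4·10° lat → SW at lon -40°, lat -50°.
Square 9, 3: +9·2° lon, +3·1° lat → SW at lon -22°, lat -47°.
Cell spans 2° lon × 1° lat. NE corner is SW corner plus one full cell.
latitude -46.00, longitude -20.00.

-46.00, -20.00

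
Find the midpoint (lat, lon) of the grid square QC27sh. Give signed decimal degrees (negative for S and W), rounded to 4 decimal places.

-62.6875, 145.5417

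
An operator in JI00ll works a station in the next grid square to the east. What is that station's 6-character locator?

JI00ml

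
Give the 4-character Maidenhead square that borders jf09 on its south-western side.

IF98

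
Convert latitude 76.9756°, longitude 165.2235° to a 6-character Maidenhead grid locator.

RQ26ox

Offset from 180°W / 90°S: lon 345.2235°, lat 166.9756°.
Field (20°×10°, letters A–R): 345.2235/20 → 17 → R, 166.9756/10 → 16 → Q; chars RQ.
Square (2°×1°, digits 0–9): 5.2235/2 → 2, 6.9756/1 → 6; chars 26.
Subsquare (5′×2.5′, letters a–x): 1.2235/0.0833333 → 14 → o, 0.9756/0.0416667 → 23 → x; chars ox.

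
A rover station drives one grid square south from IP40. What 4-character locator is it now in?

IO49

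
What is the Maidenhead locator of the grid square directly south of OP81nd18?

OP81nd17

Latitude extended square 8; −1 → 7.
The longitude characters are unchanged.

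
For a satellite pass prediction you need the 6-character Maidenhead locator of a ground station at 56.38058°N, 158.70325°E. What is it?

Shift to the Maidenhead origin (180°W, 90°S): lon 338.7033, lat 146.3806.
Field: lon ⌊338.7033/20⌋ = 16 → Q; lat ⌊146.3806/10⌋ = 14 → O.
Square: lon ⌊18.7033/2⌋ = 9; lat ⌊6.3806/1⌋ = 6.
Subsquare: lon ⌊0.7033/0.0833333⌋ = 8 → i; lat ⌊0.3806/0.0416667⌋ = 9 → j.

QO96ij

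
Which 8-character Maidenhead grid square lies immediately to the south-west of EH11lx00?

EH11kw99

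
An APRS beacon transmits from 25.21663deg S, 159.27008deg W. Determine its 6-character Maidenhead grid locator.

BG04is

Add 180° to longitude and 90° to latitude: 20.7299, 64.7834.
Field: lon ⌊20.7299/20⌋ = 1 → B; lat ⌊64.7834/10⌋ = 6 → G.
Square: lon ⌊0.7299/2⌋ = 0; lat ⌊4.7834/1⌋ = 4.
Subsquare: lon ⌊0.7299/0.0833333⌋ = 8 → i; lat ⌊0.7834/0.0416667⌋ = 18 → s.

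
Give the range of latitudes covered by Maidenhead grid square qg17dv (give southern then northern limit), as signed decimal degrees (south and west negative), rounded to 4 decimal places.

Field Q=16, G=6: +16·20° lon, +6·10° lat → SW at lon 140°, lat -30°.
Square 1, 7: +1·2° lon, +7·1° lat → SW at lon 142°, lat -23°.
Subsquare d=3, v=21: +3·0.0833333° lon, +21·0.0416667° lat → SW at lon 142.25°, lat -22.125°.
Cell spans 0.0833333° lon × 0.0416667° lat.
south -22.1250, north -22.0833.

-22.1250, -22.0833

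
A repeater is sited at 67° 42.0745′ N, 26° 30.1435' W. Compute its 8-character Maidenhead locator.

Add 180° to longitude and 90° to latitude: 153.49761, 157.70124.
Field: lon ⌊153.49761/20⌋ = 7 → H; lat ⌊157.70124/10⌋ = 15 → P.
Square: lon ⌊13.49761/2⌋ = 6; lat ⌊7.70124/1⌋ = 7.
Subsquare: lon ⌊1.49761/0.0833333⌋ = 17 → r; lat ⌊0.70124/0.0416667⌋ = 16 → q.
Extended square: lon ⌊0.08094/0.00833333⌋ = 9; lat ⌊0.03457/0.00416667⌋ = 8.

HP67rq98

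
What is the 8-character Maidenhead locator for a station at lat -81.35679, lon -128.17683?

Offset from 180°W / 90°S: lon 51.82317°, lat 8.64321°.
Field: 51.82317/20 → 2 → C, 8.64321/10 → 0 → A; chars CA.
Square: 11.82317/2 → 5, 8.64321/1 → 8; chars 58.
Subsquare: 1.82317/0.0833333 → 21 → v, 0.64321/0.0416667 → 15 → p; chars vp.
Extended square: 0.07317/0.00833333 → 8, 0.01821/0.00416667 → 4; chars 84.

CA58vp84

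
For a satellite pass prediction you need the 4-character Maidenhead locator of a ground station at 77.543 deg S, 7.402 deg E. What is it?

JB32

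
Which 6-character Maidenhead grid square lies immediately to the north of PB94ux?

PB95ua

Latitude subsquare x = 23; +1 → 24, wraps to 0 = a, carry into square.
Latitude square 4; +1 → 5.
The longitude characters are unchanged.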